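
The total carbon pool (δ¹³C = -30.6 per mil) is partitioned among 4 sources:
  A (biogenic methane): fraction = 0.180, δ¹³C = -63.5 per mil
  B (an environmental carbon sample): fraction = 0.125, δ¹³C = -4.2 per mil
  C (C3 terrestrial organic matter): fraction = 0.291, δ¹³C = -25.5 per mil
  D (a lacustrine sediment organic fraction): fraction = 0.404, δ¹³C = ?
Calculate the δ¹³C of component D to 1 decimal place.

Isotope mass balance: δ_bulk = Σ fᵢ·δᵢ.
-30.6 = 0.180×(-63.5) + 0.125×(-4.2) + 0.291×(-25.5) + 0.404×δ_D
0.404·δ_D = -30.6 − (-19.375) = -11.225
δ_D = -11.225 / 0.404 = -27.78 per mil

-27.8 per mil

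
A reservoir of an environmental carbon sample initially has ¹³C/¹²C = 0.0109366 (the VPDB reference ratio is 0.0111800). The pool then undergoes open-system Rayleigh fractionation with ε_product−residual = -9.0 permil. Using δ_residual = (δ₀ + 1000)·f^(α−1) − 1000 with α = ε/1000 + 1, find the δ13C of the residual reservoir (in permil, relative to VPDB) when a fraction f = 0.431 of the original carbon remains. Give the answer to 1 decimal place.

-14.3 permil

δ₀ = (0.0109366/0.0111800 − 1)×1000 = (0.978229 − 1)×1000 = -21.771 permil
α − 1 = ε/1000 = -0.0090
f^(α−1) = 0.431^(-0.0090) = 1.007604
δ_res = (-21.771 + 1000) × 1.007604 − 1000 = 985.667 − 1000 = -14.33 permil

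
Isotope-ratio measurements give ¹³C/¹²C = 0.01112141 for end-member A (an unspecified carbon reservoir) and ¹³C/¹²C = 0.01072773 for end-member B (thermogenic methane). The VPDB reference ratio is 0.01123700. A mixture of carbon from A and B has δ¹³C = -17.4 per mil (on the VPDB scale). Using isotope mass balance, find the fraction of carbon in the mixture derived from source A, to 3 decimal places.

δ_A = (0.01112141/0.01123700 − 1)×1000 = (0.989713 − 1)×1000 = -10.287 per mil
δ_B = (0.01072773/0.01123700 − 1)×1000 = (0.954679 − 1)×1000 = -45.321 per mil
f_A = (δ_mix − δ_B)/(δ_A − δ_B) = (-17.4 − (-45.321))/(-10.287 − (-45.321))
f_A = 27.921 / 35.034 = 0.7970

0.797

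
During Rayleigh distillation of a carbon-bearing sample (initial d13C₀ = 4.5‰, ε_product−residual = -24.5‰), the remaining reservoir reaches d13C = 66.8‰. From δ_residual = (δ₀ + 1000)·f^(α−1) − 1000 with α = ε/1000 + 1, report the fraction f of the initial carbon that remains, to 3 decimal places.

α − 1 = ε/1000 = -0.0245
(δ_res + 1000)/(δ₀ + 1000) = (66.8 + 1000)/(4.5 + 1000) = 1066.8/1004.5 = 1.062021
f = 1.062021^(1/-0.0245) = exp(ln(1.062021)/-0.0245) = exp(0.06017/-0.0245)
f = exp(-2.4561) = 0.0858

0.086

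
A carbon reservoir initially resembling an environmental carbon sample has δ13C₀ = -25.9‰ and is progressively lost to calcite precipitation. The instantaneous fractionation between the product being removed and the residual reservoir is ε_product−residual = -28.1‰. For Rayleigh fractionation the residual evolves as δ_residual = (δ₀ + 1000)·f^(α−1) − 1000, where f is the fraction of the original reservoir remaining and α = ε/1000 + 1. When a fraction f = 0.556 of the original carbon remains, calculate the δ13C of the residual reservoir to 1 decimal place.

-9.7‰

Rayleigh residual: δ_res = (δ₀ + 1000)·f^(α−1) − 1000
α = ε/1000 + 1 = 0.97190, so α − 1 = -0.02810
f^(α−1) = 0.556^(-0.02810) = 1.016631
δ_res = (-25.9 + 1000) × 1.016631 − 1000 = 990.300 − 1000 = -9.70‰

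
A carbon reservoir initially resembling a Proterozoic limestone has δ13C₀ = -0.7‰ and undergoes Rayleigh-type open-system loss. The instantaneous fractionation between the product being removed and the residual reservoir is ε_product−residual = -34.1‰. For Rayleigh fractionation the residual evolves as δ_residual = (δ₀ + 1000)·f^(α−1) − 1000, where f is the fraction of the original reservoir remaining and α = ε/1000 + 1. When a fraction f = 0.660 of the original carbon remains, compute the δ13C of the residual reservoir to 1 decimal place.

Rayleigh residual: δ_res = (δ₀ + 1000)·f^(α−1) − 1000
α = ε/1000 + 1 = 0.96590, so α − 1 = -0.03410
f^(α−1) = 0.660^(-0.03410) = 1.014270
δ_res = (-0.7 + 1000) × 1.014270 − 1000 = 1013.560 − 1000 = 13.56‰

13.6‰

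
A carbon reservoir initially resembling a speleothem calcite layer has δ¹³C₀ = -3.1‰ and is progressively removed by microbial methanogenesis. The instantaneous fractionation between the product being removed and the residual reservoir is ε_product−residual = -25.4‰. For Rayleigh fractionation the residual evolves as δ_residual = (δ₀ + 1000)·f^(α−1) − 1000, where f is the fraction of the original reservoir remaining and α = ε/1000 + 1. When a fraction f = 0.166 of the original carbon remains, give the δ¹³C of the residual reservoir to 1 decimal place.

43.4‰

Rayleigh residual: δ_res = (δ₀ + 1000)·f^(α−1) − 1000
α = ε/1000 + 1 = 0.97460, so α − 1 = -0.02540
f^(α−1) = 0.166^(-0.02540) = 1.046669
δ_res = (-3.1 + 1000) × 1.046669 − 1000 = 1043.424 − 1000 = 43.42‰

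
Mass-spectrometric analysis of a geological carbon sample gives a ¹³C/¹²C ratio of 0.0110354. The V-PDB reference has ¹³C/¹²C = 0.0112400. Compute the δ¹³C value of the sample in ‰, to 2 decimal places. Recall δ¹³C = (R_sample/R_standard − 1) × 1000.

δ¹³C = (R_sample / R_standard − 1) × 1000
R_sample / R_standard = 0.0110354 / 0.0112400 = 0.981797
δ¹³C = (0.981797 − 1) × 1000 = -18.203‰

-18.20‰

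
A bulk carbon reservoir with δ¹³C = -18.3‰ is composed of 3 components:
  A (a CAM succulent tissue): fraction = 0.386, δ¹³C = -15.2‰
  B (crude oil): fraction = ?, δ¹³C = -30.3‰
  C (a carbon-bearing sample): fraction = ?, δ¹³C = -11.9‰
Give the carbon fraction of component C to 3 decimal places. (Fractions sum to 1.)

0.335

Let f_C and f_B be the unknown fractions; fractions sum to 1 so f_C + f_B = 0.614.
Mass balance: Σ fᵢ·δᵢ = δ_bulk ⇒ f_C·(-11.9) + f_B·(-30.3) = -18.3 − (-5.867) = -12.433
Substitute f_B = 0.614 − f_C:
f_C·(-11.9 − -30.3) = -12.433 − 0.614×(-30.3) = 6.171
f_C = 6.171 / 18.4 = 0.3354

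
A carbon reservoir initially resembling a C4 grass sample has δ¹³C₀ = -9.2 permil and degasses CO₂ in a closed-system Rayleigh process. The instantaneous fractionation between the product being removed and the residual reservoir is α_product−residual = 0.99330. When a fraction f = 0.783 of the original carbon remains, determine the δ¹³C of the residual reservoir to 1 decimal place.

Rayleigh residual: δ_res = (δ₀ + 1000)·f^(α−1) − 1000
α − 1 = -0.00670
f^(α−1) = 0.783^(-0.00670) = 1.001640
δ_res = (-9.2 + 1000) × 1.001640 − 1000 = 992.425 − 1000 = -7.57 permil

-7.6 permil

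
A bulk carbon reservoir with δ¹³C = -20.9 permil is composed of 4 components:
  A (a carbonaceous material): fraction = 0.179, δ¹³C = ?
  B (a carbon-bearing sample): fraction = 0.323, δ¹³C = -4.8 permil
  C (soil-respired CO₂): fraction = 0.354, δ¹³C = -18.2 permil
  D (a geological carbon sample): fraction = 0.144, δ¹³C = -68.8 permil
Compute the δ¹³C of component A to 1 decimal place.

-16.8 permil

Isotope mass balance: δ_bulk = Σ fᵢ·δᵢ.
-20.9 = 0.179×δ_A + 0.323×(-4.8) + 0.354×(-18.2) + 0.144×(-68.8)
0.179·δ_A = -20.9 − (-17.900) = -3.000
δ_A = -3.000 / 0.179 = -16.76 permil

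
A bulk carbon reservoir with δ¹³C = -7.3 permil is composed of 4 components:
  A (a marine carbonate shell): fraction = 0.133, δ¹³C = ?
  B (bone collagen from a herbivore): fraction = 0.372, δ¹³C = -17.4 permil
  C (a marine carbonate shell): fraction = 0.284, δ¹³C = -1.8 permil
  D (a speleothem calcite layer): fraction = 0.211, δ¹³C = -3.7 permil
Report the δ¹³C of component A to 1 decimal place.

3.5 permil

Isotope mass balance: δ_bulk = Σ fᵢ·δᵢ.
-7.3 = 0.133×δ_A + 0.372×(-17.4) + 0.284×(-1.8) + 0.211×(-3.7)
0.133·δ_A = -7.3 − (-7.765) = 0.465
δ_A = 0.465 / 0.133 = 3.49 permil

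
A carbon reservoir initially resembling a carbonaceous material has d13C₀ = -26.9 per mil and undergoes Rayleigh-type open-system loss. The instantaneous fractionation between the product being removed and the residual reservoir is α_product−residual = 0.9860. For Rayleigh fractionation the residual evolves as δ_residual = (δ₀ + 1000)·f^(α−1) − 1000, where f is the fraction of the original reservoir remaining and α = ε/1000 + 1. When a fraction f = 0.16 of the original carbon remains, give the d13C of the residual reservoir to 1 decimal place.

-1.6 per mil

Rayleigh residual: δ_res = (δ₀ + 1000)·f^(α−1) − 1000
α − 1 = -0.01400
f^(α−1) = 0.16^(-0.01400) = 1.025988
δ_res = (-26.9 + 1000) × 1.025988 − 1000 = 998.389 − 1000 = -1.61 per mil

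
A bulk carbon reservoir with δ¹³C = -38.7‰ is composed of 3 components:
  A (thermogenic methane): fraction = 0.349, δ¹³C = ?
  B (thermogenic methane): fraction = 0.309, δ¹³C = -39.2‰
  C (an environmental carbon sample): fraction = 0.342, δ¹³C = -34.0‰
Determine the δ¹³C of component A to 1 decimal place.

-42.9‰

Isotope mass balance: δ_bulk = Σ fᵢ·δᵢ.
-38.7 = 0.349×δ_A + 0.309×(-39.2) + 0.342×(-34.0)
0.349·δ_A = -38.7 − (-23.741) = -14.959
δ_A = -14.959 / 0.349 = -42.86‰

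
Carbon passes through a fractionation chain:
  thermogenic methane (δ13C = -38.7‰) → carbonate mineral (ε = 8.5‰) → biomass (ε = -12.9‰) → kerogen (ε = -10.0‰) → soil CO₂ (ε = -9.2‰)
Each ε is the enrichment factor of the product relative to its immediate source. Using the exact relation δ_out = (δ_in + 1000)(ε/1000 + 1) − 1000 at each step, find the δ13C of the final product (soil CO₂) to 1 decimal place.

-61.3‰

step 1: δ = (-38.70 + 1000)·(8.5/1000 + 1) − 1000 = -30.53‰
step 2: δ = (-30.53 + 1000)·(-12.9/1000 + 1) − 1000 = -43.04‰
step 3: δ = (-43.04 + 1000)·(-10.0/1000 + 1) − 1000 = -52.60‰
step 4: δ = (-52.60 + 1000)·(-9.2/1000 + 1) − 1000 = -61.32‰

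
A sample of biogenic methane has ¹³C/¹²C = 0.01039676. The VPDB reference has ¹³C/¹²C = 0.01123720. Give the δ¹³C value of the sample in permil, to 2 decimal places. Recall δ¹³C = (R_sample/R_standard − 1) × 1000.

δ¹³C = (R_sample / R_standard − 1) × 1000
R_sample / R_standard = 0.01039676 / 0.01123720 = 0.925209
δ¹³C = (0.925209 − 1) × 1000 = -74.791 permil

-74.79 permil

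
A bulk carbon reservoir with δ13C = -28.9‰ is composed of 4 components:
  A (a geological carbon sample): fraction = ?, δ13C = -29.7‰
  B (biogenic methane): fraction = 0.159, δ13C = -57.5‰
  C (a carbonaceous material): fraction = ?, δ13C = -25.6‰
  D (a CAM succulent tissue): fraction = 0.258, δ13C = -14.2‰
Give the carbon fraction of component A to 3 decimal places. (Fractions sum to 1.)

Let f_A and f_C be the unknown fractions; fractions sum to 1 so f_A + f_C = 0.583.
Mass balance: Σ fᵢ·δᵢ = δ_bulk ⇒ f_A·(-29.7) + f_C·(-25.6) = -28.9 − (-12.806) = -16.094
Substitute f_C = 0.583 − f_A:
f_A·(-29.7 − -25.6) = -16.094 − 0.583×(-25.6) = -1.169
f_A = -1.169 / -4.1 = 0.2851

0.285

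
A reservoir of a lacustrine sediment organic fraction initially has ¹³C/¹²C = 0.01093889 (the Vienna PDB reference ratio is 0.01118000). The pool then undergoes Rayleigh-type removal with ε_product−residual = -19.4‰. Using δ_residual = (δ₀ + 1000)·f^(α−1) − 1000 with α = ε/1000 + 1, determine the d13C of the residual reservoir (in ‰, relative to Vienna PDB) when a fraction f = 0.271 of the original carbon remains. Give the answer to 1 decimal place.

3.5‰

δ₀ = (0.01093889/0.01118000 − 1)×1000 = (0.978434 − 1)×1000 = -21.566‰
α − 1 = ε/1000 = -0.0194
f^(α−1) = 0.271^(-0.0194) = 1.025653
δ_res = (-21.566 + 1000) × 1.025653 − 1000 = 1003.533 − 1000 = 3.53‰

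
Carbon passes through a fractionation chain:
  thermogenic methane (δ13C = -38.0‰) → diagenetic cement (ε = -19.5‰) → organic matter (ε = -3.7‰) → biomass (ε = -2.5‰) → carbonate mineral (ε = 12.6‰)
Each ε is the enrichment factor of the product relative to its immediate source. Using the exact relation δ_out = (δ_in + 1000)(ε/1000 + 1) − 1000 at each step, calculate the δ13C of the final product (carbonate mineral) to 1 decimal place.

-50.8‰

step 1: δ = (-38.00 + 1000)·(-19.5/1000 + 1) − 1000 = -56.76‰
step 2: δ = (-56.76 + 1000)·(-3.7/1000 + 1) − 1000 = -60.25‰
step 3: δ = (-60.25 + 1000)·(-2.5/1000 + 1) − 1000 = -62.60‰
step 4: δ = (-62.60 + 1000)·(12.6/1000 + 1) − 1000 = -50.79‰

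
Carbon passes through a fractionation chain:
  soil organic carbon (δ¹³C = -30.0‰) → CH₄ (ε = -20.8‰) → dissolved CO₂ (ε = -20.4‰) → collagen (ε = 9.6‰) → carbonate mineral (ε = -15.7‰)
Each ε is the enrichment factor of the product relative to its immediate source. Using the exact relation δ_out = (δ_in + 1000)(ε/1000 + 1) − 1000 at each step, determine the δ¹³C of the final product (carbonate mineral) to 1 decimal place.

step 1: δ = (-30.00 + 1000)·(-20.8/1000 + 1) − 1000 = -50.18‰
step 2: δ = (-50.18 + 1000)·(-20.4/1000 + 1) − 1000 = -69.55‰
step 3: δ = (-69.55 + 1000)·(9.6/1000 + 1) − 1000 = -60.62‰
step 4: δ = (-60.62 + 1000)·(-15.7/1000 + 1) − 1000 = -75.37‰

-75.4‰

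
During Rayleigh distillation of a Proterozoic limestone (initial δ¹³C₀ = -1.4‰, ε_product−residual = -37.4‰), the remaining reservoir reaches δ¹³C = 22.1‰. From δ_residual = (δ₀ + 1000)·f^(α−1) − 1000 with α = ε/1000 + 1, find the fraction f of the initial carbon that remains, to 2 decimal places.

α − 1 = ε/1000 = -0.0374
(δ_res + 1000)/(δ₀ + 1000) = (22.1 + 1000)/(-1.4 + 1000) = 1022.1/998.6 = 1.023533
f = 1.023533^(1/-0.0374) = exp(ln(1.023533)/-0.0374) = exp(0.02326/-0.0374)
f = exp(-0.6219) = 0.5369

0.54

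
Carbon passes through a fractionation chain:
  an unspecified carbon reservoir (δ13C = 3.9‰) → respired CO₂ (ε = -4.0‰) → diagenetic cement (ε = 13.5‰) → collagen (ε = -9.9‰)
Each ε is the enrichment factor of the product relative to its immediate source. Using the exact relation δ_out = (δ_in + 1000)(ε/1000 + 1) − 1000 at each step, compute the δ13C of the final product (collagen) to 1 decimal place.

3.4‰

step 1: δ = (3.90 + 1000)·(-4.0/1000 + 1) − 1000 = -0.12‰
step 2: δ = (-0.12 + 1000)·(13.5/1000 + 1) − 1000 = 13.38‰
step 3: δ = (13.38 + 1000)·(-9.9/1000 + 1) − 1000 = 3.35‰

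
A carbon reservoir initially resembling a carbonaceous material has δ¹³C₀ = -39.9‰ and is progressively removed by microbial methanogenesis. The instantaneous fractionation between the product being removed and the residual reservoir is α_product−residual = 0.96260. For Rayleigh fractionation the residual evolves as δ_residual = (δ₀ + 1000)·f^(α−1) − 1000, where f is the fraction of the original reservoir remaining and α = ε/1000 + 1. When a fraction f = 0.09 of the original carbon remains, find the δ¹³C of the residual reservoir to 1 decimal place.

Rayleigh residual: δ_res = (δ₀ + 1000)·f^(α−1) − 1000
α − 1 = -0.03740
f^(α−1) = 0.09^(-0.03740) = 1.094237
δ_res = (-39.9 + 1000) × 1.094237 − 1000 = 1050.577 − 1000 = 50.58‰

50.6‰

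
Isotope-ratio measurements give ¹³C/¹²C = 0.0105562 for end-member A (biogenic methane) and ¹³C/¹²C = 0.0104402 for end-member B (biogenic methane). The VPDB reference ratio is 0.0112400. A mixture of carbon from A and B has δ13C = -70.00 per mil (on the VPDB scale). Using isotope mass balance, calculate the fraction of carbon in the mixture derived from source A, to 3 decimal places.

δ_A = (0.0105562/0.0112400 − 1)×1000 = (0.939164 − 1)×1000 = -60.836 per mil
δ_B = (0.0104402/0.0112400 − 1)×1000 = (0.928843 − 1)×1000 = -71.157 per mil
f_A = (δ_mix − δ_B)/(δ_A − δ_B) = (-70.00 − (-71.157))/(-60.836 − (-71.157))
f_A = 1.157 / 10.320 = 0.1121

0.112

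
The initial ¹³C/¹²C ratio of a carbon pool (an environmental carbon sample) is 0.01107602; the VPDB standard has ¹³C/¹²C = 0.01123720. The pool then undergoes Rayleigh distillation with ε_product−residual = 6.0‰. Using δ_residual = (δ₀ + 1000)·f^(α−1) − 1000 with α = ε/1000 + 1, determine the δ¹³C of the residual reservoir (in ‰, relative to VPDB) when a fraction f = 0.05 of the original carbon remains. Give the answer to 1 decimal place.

δ₀ = (0.01107602/0.01123720 − 1)×1000 = (0.985657 − 1)×1000 = -14.343‰
α − 1 = ε/1000 = 0.0060
f^(α−1) = 0.05^(0.0060) = 0.982186
δ_res = (-14.343 + 1000) × 0.982186 − 1000 = 968.098 − 1000 = -31.90‰

-31.9‰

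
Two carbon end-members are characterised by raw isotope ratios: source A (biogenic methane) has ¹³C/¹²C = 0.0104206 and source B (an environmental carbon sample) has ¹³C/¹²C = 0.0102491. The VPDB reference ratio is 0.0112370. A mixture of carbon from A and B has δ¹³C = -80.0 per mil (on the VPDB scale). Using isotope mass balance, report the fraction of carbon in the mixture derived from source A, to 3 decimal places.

0.519

δ_A = (0.0104206/0.0112370 − 1)×1000 = (0.927347 − 1)×1000 = -72.653 per mil
δ_B = (0.0102491/0.0112370 − 1)×1000 = (0.912085 − 1)×1000 = -87.915 per mil
f_A = (δ_mix − δ_B)/(δ_A − δ_B) = (-80.0 − (-87.915))/(-72.653 − (-87.915))
f_A = 7.915 / 15.262 = 0.5186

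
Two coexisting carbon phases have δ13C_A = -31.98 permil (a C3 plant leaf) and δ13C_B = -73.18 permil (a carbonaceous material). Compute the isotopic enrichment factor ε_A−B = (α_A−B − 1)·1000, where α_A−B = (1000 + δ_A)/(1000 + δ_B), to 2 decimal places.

44.45 permil

α_A−B = (1000 + -31.98) / (1000 + -73.18) = 968.02 / 926.82 = 1.044453
ε_A−B = (1.044453 − 1) × 1000 = 44.453 permil
(The approximation ε ≈ δ_A − δ_B would give 41.20 permil.)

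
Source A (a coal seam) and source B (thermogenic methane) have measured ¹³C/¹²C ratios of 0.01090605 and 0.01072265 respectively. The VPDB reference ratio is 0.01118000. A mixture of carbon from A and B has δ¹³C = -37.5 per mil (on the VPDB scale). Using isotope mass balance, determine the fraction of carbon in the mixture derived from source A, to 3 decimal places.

0.208

δ_A = (0.01090605/0.01118000 − 1)×1000 = (0.975496 − 1)×1000 = -24.504 per mil
δ_B = (0.01072265/0.01118000 − 1)×1000 = (0.959092 − 1)×1000 = -40.908 per mil
f_A = (δ_mix − δ_B)/(δ_A − δ_B) = (-37.5 − (-40.908))/(-24.504 − (-40.908))
f_A = 3.408 / 16.404 = 0.2077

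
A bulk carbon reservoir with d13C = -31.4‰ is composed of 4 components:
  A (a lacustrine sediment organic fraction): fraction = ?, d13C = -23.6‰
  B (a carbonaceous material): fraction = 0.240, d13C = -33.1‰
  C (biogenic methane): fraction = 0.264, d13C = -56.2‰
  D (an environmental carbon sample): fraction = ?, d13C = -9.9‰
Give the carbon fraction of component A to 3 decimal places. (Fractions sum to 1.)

0.271

Let f_A and f_D be the unknown fractions; fractions sum to 1 so f_A + f_D = 0.496.
Mass balance: Σ fᵢ·δᵢ = δ_bulk ⇒ f_A·(-23.6) + f_D·(-9.9) = -31.4 − (-22.781) = -8.619
Substitute f_D = 0.496 − f_A:
f_A·(-23.6 − -9.9) = -8.619 − 0.496×(-9.9) = -3.709
f_A = -3.709 / -13.7 = 0.2707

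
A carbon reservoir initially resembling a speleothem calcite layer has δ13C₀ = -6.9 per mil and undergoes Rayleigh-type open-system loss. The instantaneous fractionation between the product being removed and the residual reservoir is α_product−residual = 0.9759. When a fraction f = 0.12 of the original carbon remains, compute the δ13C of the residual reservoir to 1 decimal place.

45.2 per mil

Rayleigh residual: δ_res = (δ₀ + 1000)·f^(α−1) − 1000
α − 1 = -0.02410
f^(α−1) = 0.12^(-0.02410) = 1.052426
δ_res = (-6.9 + 1000) × 1.052426 − 1000 = 1045.165 − 1000 = 45.16 per mil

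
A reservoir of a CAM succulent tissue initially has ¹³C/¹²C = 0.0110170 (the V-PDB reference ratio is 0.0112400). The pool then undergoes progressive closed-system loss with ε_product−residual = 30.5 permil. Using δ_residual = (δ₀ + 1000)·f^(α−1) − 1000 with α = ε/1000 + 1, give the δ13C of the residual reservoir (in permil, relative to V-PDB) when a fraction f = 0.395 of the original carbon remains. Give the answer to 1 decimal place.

δ₀ = (0.0110170/0.0112400 − 1)×1000 = (0.980160 − 1)×1000 = -19.840 permil
α − 1 = ε/1000 = 0.0305
f^(α−1) = 0.395^(0.0305) = 0.972067
δ_res = (-19.840 + 1000) × 0.972067 − 1000 = 952.781 − 1000 = -47.22 permil

-47.2 permil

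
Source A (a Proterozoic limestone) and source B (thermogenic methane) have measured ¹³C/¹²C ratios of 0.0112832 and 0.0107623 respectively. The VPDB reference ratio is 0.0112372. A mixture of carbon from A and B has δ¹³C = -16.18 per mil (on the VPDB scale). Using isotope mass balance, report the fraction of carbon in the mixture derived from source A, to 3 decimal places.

0.563

δ_A = (0.0112832/0.0112372 − 1)×1000 = (1.004094 − 1)×1000 = 4.094 per mil
δ_B = (0.0107623/0.0112372 − 1)×1000 = (0.957739 − 1)×1000 = -42.261 per mil
f_A = (δ_mix − δ_B)/(δ_A − δ_B) = (-16.18 − (-42.261))/(4.094 − (-42.261))
f_A = 26.081 / 46.355 = 0.5626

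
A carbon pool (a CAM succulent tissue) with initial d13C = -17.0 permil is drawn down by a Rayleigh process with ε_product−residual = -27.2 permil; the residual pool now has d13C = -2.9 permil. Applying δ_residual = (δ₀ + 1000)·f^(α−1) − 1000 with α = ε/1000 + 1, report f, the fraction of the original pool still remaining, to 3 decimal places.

α − 1 = ε/1000 = -0.0272
(δ_res + 1000)/(δ₀ + 1000) = (-2.9 + 1000)/(-17.0 + 1000) = 997.1/983.0 = 1.014344
f = 1.014344^(1/-0.0272) = exp(ln(1.014344)/-0.0272) = exp(0.01424/-0.0272)
f = exp(-0.5236) = 0.5924

0.592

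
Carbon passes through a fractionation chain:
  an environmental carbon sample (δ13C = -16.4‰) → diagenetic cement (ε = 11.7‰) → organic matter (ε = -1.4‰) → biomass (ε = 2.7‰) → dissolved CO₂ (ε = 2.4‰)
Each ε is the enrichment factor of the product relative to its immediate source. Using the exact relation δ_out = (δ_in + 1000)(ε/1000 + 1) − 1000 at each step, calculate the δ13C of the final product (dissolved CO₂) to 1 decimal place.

step 1: δ = (-16.40 + 1000)·(11.7/1000 + 1) − 1000 = -4.89‰
step 2: δ = (-4.89 + 1000)·(-1.4/1000 + 1) − 1000 = -6.29‰
step 3: δ = (-6.29 + 1000)·(2.7/1000 + 1) − 1000 = -3.60‰
step 4: δ = (-3.60 + 1000)·(2.4/1000 + 1) − 1000 = -1.21‰

-1.2‰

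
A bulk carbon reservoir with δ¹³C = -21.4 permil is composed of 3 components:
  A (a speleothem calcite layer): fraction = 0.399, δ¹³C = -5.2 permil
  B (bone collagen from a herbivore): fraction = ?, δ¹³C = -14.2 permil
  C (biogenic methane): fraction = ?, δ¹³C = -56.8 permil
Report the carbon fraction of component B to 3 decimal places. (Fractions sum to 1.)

0.348

Let f_B and f_C be the unknown fractions; fractions sum to 1 so f_B + f_C = 0.601.
Mass balance: Σ fᵢ·δᵢ = δ_bulk ⇒ f_B·(-14.2) + f_C·(-56.8) = -21.4 − (-2.075) = -19.325
Substitute f_C = 0.601 − f_B:
f_B·(-14.2 − -56.8) = -19.325 − 0.601×(-56.8) = 14.812
f_B = 14.812 / 42.6 = 0.3477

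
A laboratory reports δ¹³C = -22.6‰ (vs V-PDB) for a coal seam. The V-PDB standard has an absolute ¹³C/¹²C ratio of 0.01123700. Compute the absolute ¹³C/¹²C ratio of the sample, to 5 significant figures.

R_sample = R_standard × (δ¹³C/1000 + 1)
R_sample = 0.01123700 × (-22.6/1000 + 1) = 0.01123700 × 0.977400
R_sample = 0.0109830

0.010983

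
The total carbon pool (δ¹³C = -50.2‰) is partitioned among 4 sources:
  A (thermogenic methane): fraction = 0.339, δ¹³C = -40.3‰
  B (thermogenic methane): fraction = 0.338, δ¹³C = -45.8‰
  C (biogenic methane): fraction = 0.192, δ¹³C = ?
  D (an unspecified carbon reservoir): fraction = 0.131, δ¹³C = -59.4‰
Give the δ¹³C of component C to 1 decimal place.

-69.1‰

Isotope mass balance: δ_bulk = Σ fᵢ·δᵢ.
-50.2 = 0.339×(-40.3) + 0.338×(-45.8) + 0.192×δ_C + 0.131×(-59.4)
0.192·δ_C = -50.2 − (-36.923) = -13.277
δ_C = -13.277 / 0.192 = -69.15‰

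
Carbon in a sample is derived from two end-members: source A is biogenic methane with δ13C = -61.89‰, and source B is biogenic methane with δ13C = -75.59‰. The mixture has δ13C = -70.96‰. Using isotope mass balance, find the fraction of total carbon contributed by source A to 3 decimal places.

δ_mix = f_A·δ_A + (1 − f_A)·δ_B  ⇒  f_A = (δ_mix − δ_B)/(δ_A − δ_B)
f_A = (-70.96 − (-75.59)) / (-61.89 − (-75.59))
f_A = 4.63 / 13.70 = 0.3380

0.338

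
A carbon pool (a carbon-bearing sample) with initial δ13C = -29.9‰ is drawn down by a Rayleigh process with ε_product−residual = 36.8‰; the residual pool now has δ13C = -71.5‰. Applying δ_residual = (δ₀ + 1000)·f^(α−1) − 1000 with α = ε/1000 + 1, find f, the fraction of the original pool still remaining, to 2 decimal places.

α − 1 = ε/1000 = 0.0368
(δ_res + 1000)/(δ₀ + 1000) = (-71.5 + 1000)/(-29.9 + 1000) = 928.5/970.1 = 0.957118
f = 0.957118^(1/0.0368) = exp(ln(0.957118)/0.0368) = exp(-0.04383/0.0368)
f = exp(-1.1910) = 0.3039

0.30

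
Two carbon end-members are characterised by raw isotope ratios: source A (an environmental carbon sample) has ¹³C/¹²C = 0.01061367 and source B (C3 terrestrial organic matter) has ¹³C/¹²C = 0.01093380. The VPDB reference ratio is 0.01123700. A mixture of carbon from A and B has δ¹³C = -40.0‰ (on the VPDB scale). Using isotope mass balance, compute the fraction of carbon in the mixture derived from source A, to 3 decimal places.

δ_A = (0.01061367/0.01123700 − 1)×1000 = (0.944529 − 1)×1000 = -55.471‰
δ_B = (0.01093380/0.01123700 − 1)×1000 = (0.973018 − 1)×1000 = -26.982‰
f_A = (δ_mix − δ_B)/(δ_A − δ_B) = (-40.0 − (-26.982))/(-55.471 − (-26.982))
f_A = -13.018 / -28.489 = 0.4569

0.457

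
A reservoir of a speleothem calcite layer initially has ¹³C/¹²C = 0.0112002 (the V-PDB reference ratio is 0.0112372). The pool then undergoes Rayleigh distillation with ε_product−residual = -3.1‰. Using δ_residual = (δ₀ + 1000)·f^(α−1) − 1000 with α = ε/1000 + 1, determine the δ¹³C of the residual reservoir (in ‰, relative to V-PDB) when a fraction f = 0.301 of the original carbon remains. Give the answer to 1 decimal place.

0.4‰

δ₀ = (0.0112002/0.0112372 − 1)×1000 = (0.996707 − 1)×1000 = -3.293‰
α − 1 = ε/1000 = -0.0031
f^(α−1) = 0.301^(-0.0031) = 1.003729
δ_res = (-3.293 + 1000) × 1.003729 − 1000 = 1000.424 − 1000 = 0.42‰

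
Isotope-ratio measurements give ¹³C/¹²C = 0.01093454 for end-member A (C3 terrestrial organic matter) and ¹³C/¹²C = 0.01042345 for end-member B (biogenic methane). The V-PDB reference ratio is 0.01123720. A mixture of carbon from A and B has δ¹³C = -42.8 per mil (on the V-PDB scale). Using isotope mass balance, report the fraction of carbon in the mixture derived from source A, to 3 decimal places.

0.651

δ_A = (0.01093454/0.01123720 − 1)×1000 = (0.973066 − 1)×1000 = -26.934 per mil
δ_B = (0.01042345/0.01123720 − 1)×1000 = (0.927584 − 1)×1000 = -72.416 per mil
f_A = (δ_mix − δ_B)/(δ_A − δ_B) = (-42.8 − (-72.416))/(-26.934 − (-72.416))
f_A = 29.616 / 45.482 = 0.6512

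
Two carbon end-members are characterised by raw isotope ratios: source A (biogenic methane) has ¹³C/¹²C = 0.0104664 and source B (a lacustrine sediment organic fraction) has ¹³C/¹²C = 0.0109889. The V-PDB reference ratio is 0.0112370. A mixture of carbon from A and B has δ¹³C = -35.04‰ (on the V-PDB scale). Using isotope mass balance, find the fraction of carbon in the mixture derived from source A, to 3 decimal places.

δ_A = (0.0104664/0.0112370 − 1)×1000 = (0.931423 − 1)×1000 = -68.577‰
δ_B = (0.0109889/0.0112370 − 1)×1000 = (0.977921 − 1)×1000 = -22.079‰
f_A = (δ_mix − δ_B)/(δ_A − δ_B) = (-35.04 − (-22.079))/(-68.577 − (-22.079))
f_A = -12.961 / -46.498 = 0.2787

0.279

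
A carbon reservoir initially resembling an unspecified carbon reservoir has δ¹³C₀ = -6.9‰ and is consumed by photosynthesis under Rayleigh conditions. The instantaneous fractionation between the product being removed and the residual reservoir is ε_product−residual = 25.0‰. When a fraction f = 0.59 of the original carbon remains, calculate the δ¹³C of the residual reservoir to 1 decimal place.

-19.9‰

Rayleigh residual: δ_res = (δ₀ + 1000)·f^(α−1) − 1000
α = ε/1000 + 1 = 1.02500, so α − 1 = 0.02500
f^(α−1) = 0.59^(0.02500) = 0.986896
δ_res = (-6.9 + 1000) × 0.986896 − 1000 = 980.086 − 1000 = -19.91‰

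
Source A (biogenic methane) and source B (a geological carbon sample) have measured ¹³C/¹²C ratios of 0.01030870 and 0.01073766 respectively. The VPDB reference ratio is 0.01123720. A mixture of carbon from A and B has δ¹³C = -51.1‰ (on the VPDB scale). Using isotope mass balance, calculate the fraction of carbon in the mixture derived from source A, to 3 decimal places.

0.174

δ_A = (0.01030870/0.01123720 − 1)×1000 = (0.917373 − 1)×1000 = -82.627‰
δ_B = (0.01073766/0.01123720 − 1)×1000 = (0.955546 − 1)×1000 = -44.454‰
f_A = (δ_mix − δ_B)/(δ_A − δ_B) = (-51.1 − (-44.454))/(-82.627 − (-44.454))
f_A = -6.646 / -38.173 = 0.1741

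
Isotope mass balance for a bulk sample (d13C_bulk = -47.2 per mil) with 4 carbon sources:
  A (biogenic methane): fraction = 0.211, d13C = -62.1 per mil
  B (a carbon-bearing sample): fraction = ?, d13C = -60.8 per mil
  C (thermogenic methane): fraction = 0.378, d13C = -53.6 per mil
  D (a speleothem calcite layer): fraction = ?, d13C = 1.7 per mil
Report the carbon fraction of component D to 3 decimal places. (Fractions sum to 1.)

Let f_D and f_B be the unknown fractions; fractions sum to 1 so f_D + f_B = 0.411.
Mass balance: Σ fᵢ·δᵢ = δ_bulk ⇒ f_D·(1.7) + f_B·(-60.8) = -47.2 − (-33.364) = -13.836
Substitute f_B = 0.411 − f_D:
f_D·(1.7 − -60.8) = -13.836 − 0.411×(-60.8) = 11.153
f_D = 11.153 / 62.5 = 0.1784

0.178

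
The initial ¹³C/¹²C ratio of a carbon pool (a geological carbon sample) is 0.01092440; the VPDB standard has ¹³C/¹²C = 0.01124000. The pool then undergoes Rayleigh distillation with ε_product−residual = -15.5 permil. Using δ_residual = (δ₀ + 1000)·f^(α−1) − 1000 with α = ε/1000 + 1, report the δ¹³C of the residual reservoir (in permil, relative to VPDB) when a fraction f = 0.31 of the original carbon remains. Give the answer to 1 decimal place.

δ₀ = (0.01092440/0.01124000 − 1)×1000 = (0.971922 − 1)×1000 = -28.078 permil
α − 1 = ε/1000 = -0.0155
f^(α−1) = 0.31^(-0.0155) = 1.018319
δ_res = (-28.078 + 1000) × 1.018319 − 1000 = 989.726 − 1000 = -10.27 permil

-10.3 permil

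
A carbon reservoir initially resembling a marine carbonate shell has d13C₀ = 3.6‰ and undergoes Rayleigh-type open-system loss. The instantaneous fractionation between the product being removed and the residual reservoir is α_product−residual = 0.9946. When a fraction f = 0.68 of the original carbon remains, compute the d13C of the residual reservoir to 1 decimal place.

Rayleigh residual: δ_res = (δ₀ + 1000)·f^(α−1) − 1000
α − 1 = -0.00540
f^(α−1) = 0.68^(-0.00540) = 1.002085
δ_res = (3.6 + 1000) × 1.002085 − 1000 = 1005.692 − 1000 = 5.69‰

5.7‰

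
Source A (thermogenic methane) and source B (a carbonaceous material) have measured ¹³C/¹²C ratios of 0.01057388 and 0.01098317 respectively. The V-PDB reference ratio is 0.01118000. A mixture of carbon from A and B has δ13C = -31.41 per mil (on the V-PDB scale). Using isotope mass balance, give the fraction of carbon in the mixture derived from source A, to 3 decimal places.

δ_A = (0.01057388/0.01118000 − 1)×1000 = (0.945785 − 1)×1000 = -54.215 per mil
δ_B = (0.01098317/0.01118000 − 1)×1000 = (0.982394 − 1)×1000 = -17.606 per mil
f_A = (δ_mix − δ_B)/(δ_A − δ_B) = (-31.41 − (-17.606))/(-54.215 − (-17.606))
f_A = -13.804 / -36.609 = 0.3771

0.377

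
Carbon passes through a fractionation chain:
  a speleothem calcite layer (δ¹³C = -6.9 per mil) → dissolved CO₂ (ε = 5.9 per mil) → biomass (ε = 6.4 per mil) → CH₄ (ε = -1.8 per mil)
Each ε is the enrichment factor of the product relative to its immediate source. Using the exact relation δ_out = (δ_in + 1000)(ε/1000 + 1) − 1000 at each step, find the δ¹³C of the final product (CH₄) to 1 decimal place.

3.5 per mil

step 1: δ = (-6.90 + 1000)·(5.9/1000 + 1) − 1000 = -1.04 per mil
step 2: δ = (-1.04 + 1000)·(6.4/1000 + 1) − 1000 = 5.35 per mil
step 3: δ = (5.35 + 1000)·(-1.8/1000 + 1) − 1000 = 3.54 per mil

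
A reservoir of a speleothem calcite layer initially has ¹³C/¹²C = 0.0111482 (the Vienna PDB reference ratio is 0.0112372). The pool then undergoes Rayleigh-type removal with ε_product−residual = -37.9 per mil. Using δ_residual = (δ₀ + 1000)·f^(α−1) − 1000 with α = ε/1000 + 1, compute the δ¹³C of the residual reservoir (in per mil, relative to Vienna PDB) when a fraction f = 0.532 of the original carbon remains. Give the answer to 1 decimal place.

δ₀ = (0.0111482/0.0112372 − 1)×1000 = (0.992080 − 1)×1000 = -7.920 per mil
α − 1 = ε/1000 = -0.0379
f^(α−1) = 0.532^(-0.0379) = 1.024207
δ_res = (-7.920 + 1000) × 1.024207 − 1000 = 1016.096 − 1000 = 16.10 per mil

16.1 per mil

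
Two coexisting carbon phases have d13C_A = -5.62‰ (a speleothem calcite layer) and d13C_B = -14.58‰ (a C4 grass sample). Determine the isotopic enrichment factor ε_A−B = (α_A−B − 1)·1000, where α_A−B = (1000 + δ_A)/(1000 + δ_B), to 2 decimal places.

α_A−B = (1000 + -5.62) / (1000 + -14.58) = 994.38 / 985.42 = 1.009093
ε_A−B = (1.009093 − 1) × 1000 = 9.093‰
(The approximation ε ≈ δ_A − δ_B would give 8.96‰.)

9.09‰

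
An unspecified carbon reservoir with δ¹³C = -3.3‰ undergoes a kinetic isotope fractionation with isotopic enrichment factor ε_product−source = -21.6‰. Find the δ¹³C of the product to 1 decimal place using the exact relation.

-24.8‰

To first order, δ_product ≈ δ_source + ε = -24.9‰.
Exactly, δ_product = (δ_source + 1000)·(ε/1000 + 1) − 1000.
δ_product = (-3.3 + 1000) × (-21.6/1000 + 1) − 1000
δ_product = -24.83‰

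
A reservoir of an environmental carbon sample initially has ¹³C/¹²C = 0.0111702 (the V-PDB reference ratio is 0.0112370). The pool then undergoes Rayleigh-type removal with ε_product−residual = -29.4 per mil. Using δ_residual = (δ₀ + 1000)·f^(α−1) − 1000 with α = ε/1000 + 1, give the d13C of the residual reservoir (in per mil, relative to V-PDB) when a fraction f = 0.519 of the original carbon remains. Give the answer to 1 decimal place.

δ₀ = (0.0111702/0.0112370 − 1)×1000 = (0.994055 − 1)×1000 = -5.945 per mil
α − 1 = ε/1000 = -0.0294
f^(α−1) = 0.519^(-0.0294) = 1.019469
δ_res = (-5.945 + 1000) × 1.019469 − 1000 = 1013.409 − 1000 = 13.41 per mil

13.4 per mil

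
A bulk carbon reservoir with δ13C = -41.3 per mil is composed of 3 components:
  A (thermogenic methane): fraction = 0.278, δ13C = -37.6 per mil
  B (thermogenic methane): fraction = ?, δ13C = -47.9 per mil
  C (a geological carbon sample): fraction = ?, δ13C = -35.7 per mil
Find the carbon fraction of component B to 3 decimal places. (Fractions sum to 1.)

Let f_B and f_C be the unknown fractions; fractions sum to 1 so f_B + f_C = 0.722.
Mass balance: Σ fᵢ·δᵢ = δ_bulk ⇒ f_B·(-47.9) + f_C·(-35.7) = -41.3 − (-10.453) = -30.847
Substitute f_C = 0.722 − f_B:
f_B·(-47.9 − -35.7) = -30.847 − 0.722×(-35.7) = -5.072
f_B = -5.072 / -12.2 = 0.4157

0.416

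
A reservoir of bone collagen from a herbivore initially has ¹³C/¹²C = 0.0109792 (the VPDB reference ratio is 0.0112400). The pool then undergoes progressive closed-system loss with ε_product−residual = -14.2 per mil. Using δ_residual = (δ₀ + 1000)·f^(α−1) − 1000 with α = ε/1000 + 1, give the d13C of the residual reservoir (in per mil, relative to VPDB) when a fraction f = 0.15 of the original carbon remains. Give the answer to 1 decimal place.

3.5 per mil

δ₀ = (0.0109792/0.0112400 − 1)×1000 = (0.976797 − 1)×1000 = -23.203 per mil
α − 1 = ε/1000 = -0.0142
f^(α−1) = 0.15^(-0.0142) = 1.027305
δ_res = (-23.203 + 1000) × 1.027305 − 1000 = 1003.469 − 1000 = 3.47 per mil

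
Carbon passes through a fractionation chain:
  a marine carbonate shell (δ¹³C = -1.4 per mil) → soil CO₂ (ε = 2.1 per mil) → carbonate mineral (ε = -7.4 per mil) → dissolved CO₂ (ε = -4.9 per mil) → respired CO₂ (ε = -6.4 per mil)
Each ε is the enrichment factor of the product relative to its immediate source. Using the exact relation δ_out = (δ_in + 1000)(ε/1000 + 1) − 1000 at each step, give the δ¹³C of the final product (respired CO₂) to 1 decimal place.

step 1: δ = (-1.40 + 1000)·(2.1/1000 + 1) − 1000 = 0.70 per mil
step 2: δ = (0.70 + 1000)·(-7.4/1000 + 1) − 1000 = -6.71 per mil
step 3: δ = (-6.71 + 1000)·(-4.9/1000 + 1) − 1000 = -11.58 per mil
step 4: δ = (-11.58 + 1000)·(-6.4/1000 + 1) − 1000 = -17.90 per mil

-17.9 per mil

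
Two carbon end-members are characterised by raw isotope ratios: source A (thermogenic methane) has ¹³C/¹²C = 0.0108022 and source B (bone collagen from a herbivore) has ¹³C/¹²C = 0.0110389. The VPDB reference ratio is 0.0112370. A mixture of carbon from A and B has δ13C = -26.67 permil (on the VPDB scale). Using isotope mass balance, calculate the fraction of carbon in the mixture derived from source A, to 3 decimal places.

δ_A = (0.0108022/0.0112370 − 1)×1000 = (0.961306 − 1)×1000 = -38.694 permil
δ_B = (0.0110389/0.0112370 − 1)×1000 = (0.982371 − 1)×1000 = -17.629 permil
f_A = (δ_mix − δ_B)/(δ_A − δ_B) = (-26.67 − (-17.629))/(-38.694 − (-17.629))
f_A = -9.041 / -21.064 = 0.4292

0.429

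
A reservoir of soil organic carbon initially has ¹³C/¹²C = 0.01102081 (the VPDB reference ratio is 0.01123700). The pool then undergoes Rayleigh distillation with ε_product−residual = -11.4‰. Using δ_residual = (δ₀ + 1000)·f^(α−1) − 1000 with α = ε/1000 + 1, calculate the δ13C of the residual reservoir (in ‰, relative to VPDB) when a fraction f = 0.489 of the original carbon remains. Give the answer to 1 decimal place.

-11.2‰

δ₀ = (0.01102081/0.01123700 − 1)×1000 = (0.980761 − 1)×1000 = -19.239‰
α − 1 = ε/1000 = -0.0114
f^(α−1) = 0.489^(-0.0114) = 1.008189
δ_res = (-19.239 + 1000) × 1.008189 − 1000 = 988.792 − 1000 = -11.21‰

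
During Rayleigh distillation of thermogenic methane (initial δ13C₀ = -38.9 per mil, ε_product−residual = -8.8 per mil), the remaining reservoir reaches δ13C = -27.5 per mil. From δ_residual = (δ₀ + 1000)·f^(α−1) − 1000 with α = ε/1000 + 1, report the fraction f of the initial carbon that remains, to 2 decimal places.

α − 1 = ε/1000 = -0.0088
(δ_res + 1000)/(δ₀ + 1000) = (-27.5 + 1000)/(-38.9 + 1000) = 972.5/961.1 = 1.011861
f = 1.011861^(1/-0.0088) = exp(ln(1.011861)/-0.0088) = exp(0.01179/-0.0088)
f = exp(-1.3400) = 0.2619

0.26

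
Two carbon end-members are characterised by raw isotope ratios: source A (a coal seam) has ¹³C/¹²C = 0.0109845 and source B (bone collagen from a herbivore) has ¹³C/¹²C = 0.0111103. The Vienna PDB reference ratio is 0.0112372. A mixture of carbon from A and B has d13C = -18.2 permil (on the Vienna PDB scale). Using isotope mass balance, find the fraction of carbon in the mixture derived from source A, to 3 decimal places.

0.617

δ_A = (0.0109845/0.0112372 − 1)×1000 = (0.977512 − 1)×1000 = -22.488 permil
δ_B = (0.0111103/0.0112372 − 1)×1000 = (0.988707 − 1)×1000 = -11.293 permil
f_A = (δ_mix − δ_B)/(δ_A − δ_B) = (-18.2 − (-11.293))/(-22.488 − (-11.293))
f_A = -6.907 / -11.195 = 0.6170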